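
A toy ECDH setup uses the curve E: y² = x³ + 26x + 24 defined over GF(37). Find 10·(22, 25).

Write Q = (22, 25).
Repeated addition: build up to 10Q.
2Q: tangent at (22, 25): λ = (3·22² + 26)/(2·25) ≡ 35/13. 13⁻¹ ≡ 20 (mod 37), so λ ≡ 35·20 ≡ 34.
  x = λ² - 22 - 22 = 1156 - 44 ≡ 2; y = λ·(22 - 2) - 25 ≡ 26. → (2, 26)
3Q: (2, 26) + (22, 25). λ = (25 - 26)/(22 - 2) ≡ 36/20 mod 37. 20⁻¹ ≡ 13 (mod 37), so λ ≡ 24.
  x = λ² - 2 - 22 = 576 - 24 ≡ 34; y = λ·(2 - 34) - 26 ≡ 20. → (34, 20)
4Q: (34, 20) + (22, 25). λ = (25 - 20)/(22 - 34) ≡ 5/25 mod 37. 25⁻¹ ≡ 3 (mod 37) since 25·3 = 75 ≡ 1, so λ ≡ 15.
  x = λ² - 34 - 22 = 225 - 56 ≡ 21; y = λ·(34 - 21) - 20 ≡ 27. → (21, 27)
5Q: (21, 27) + (22, 25). λ = (25 - 27)/(22 - 21) ≡ 35/1 mod 37. 1⁻¹ ≡ 1 (mod 37) since 1·1 = 1 ≡ 1, so λ ≡ 35.
  x = λ² - 21 - 22 = 1225 - 43 ≡ 35; y = λ·(21 - 35) - 27 ≡ 1. → (35, 1)
6Q: (35, 1) + (22, 25). λ = (25 - 1)/(22 - 35) ≡ 24/24 mod 37. 24⁻¹ ≡ 17 (mod 37), so λ ≡ 1.
  x = λ² - 35 - 22 = 1 - 57 ≡ 18; y = λ·(35 - 18) - 1 ≡ 16. → (18, 16)
7Q: (18, 16) + (22, 25). λ = (25 - 16)/(22 - 18) ≡ 9/4 mod 37. 4⁻¹ ≡ 28 (mod 37) since 4·28 = 112 ≡ 1, so λ ≡ 30.
  x = λ² - 18 - 22 = 900 - 40 ≡ 9; y = λ·(18 - 9) - 16 ≡ 32. → (9, 32)
8Q: (9, 32) + (22, 25). λ = (25 - 32)/(22 - 9) ≡ 30/13 mod 37. 13⁻¹ ≡ 20 (mod 37), so λ ≡ 8.
  x = λ² - 9 - 22 = 64 - 31 ≡ 33; y = λ·(9 - 33) - 32 ≡ 35. → (33, 35)
9Q: (33, 35) + (22, 25). λ = (25 - 35)/(22 - 33) ≡ 27/26 mod 37. 26⁻¹ ≡ 10 (mod 37), so λ ≡ 11.
  x = λ² - 33 - 22 = 121 - 55 ≡ 29; y = λ·(33 - 29) - 35 ≡ 9. → (29, 9)
10Q: (29, 9) + (22, 25). λ = (25 - 9)/(22 - 29) ≡ 16/30 mod 37. 30⁻¹ ≡ 21 (mod 37), so λ ≡ 3.
  x = λ² - 29 - 22 = 9 - 51 ≡ 32; y = λ·(29 - 32) - 9 ≡ 19. → (32, 19)

(32, 19)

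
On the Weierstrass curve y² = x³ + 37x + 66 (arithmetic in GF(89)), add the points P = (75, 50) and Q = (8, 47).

(75, 50) + (8, 47). λ = (47 - 50)/(8 - 75) ≡ 86/22 mod 89. 22⁻¹ ≡ 85 (mod 89), so λ ≡ 12.
  x = λ² - 75 - 8 = 144 - 83 ≡ 61; y = λ·(75 - 61) - 50 ≡ 29. → (61, 29)

(61, 29)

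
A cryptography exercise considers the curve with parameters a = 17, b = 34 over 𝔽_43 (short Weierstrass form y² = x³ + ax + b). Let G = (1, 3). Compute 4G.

(26, 32)

Double-and-add on 4 = (100)₂. Start with G = (1, 3) for the leading 1-bit.
double: tangent at (1, 3): λ = (3·1² + 17)/(2·3) ≡ 20/6. 6⁻¹ ≡ 36 (mod 43), so λ ≡ 20·36 ≡ 32.
  x = λ² - 1 - 1 = 1024 - 2 ≡ 33; y = λ·(1 - 33) - 3 ≡ 5. → (33, 5)
double: tangent at (33, 5): λ = (3·33² + 17)/(2·5) ≡ 16/10. 10⁻¹ ≡ 13 (mod 43) since 10·13 = 130 ≡ 1, so λ ≡ 16·13 ≡ 36.
  x = λ² - 33 - 33 = 1296 - 66 ≡ 26; y = λ·(33 - 26) - 5 ≡ 32. → (26, 32)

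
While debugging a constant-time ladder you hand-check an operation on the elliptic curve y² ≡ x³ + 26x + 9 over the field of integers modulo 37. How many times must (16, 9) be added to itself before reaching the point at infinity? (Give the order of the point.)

7

2P: tangent at (16, 9): λ = (3·16² + 26)/(2·9) ≡ 17/18. 18⁻¹ ≡ 35 (mod 37) since 18·35 = 630 ≡ 1, so λ ≡ 17·35 ≡ 3.
  x = λ² - 16 - 16 = 9 - 32 ≡ 14; y = λ·(16 - 14) - 9 ≡ 34. → (14, 34)
3P: (14, 34) + (16, 9). λ = (9 - 34)/(16 - 14) ≡ 12/2 mod 37. 2⁻¹ ≡ 19 (mod 37), so λ ≡ 6.
  x = λ² - 14 - 16 = 36 - 30 ≡ 6; y = λ·(14 - 6) - 34 ≡ 14. → (6, 14)
4P: (6, 14) + (16, 9). λ = (9 - 14)/(16 - 6) ≡ 32/10 mod 37. 10⁻¹ ≡ 26 (mod 37), so λ ≡ 18.
  x = λ² - 6 - 16 = 324 - 22 ≡ 6; y = λ·(6 - 6) - 14 ≡ 23. → (6, 23)
5P: (6, 23) + (16, 9). λ = (9 - 23)/(16 - 6) ≡ 23/10 mod 37. 10⁻¹ ≡ 26 (mod 37), so λ ≡ 6.
  x = λ² - 6 - 16 = 36 - 22 ≡ 14; y = λ·(6 - 14) - 23 ≡ 3. → (14, 3)
6P: (14, 3) + (16, 9). λ = (9 - 3)/(16 - 14) ≡ 6/2 mod 37. 2⁻¹ ≡ 19 (mod 37) since 2·19 = 38 ≡ 1, so λ ≡ 3.
  x = λ² - 14 - 16 = 9 - 30 ≡ 16; y = λ·(14 - 16) - 3 ≡ 28. → (16, 28)
7P: (16, 28) + (16, 9): same x and y₁ ≡ -y₂, so the sum is the point at infinity.
7P = the point at infinity, so the order is 7.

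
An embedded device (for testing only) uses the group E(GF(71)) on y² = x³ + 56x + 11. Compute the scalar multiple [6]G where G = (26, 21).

Double-and-add on 6 = (110)₂. Start with G = (26, 21) for the leading 1-bit.
double: tangent at (26, 21): λ = (3·26² + 56)/(2·21) ≡ 25/42. 42⁻¹ ≡ 22 (mod 71) since 42·22 = 924 ≡ 1, so λ ≡ 25·22 ≡ 53.
  x = λ² - 26 - 26 = 2809 - 52 ≡ 59; y = λ·(26 - 59) - 21 ≡ 5. → (59, 5)
add G: (59, 5) + (26, 21). λ = (21 - 5)/(26 - 59) ≡ 16/38 mod 71. 38⁻¹ ≡ 43 (mod 71), so λ ≡ 49.
  x = λ² - 59 - 26 = 2401 - 85 ≡ 44; y = λ·(59 - 44) - 5 ≡ 20. → (44, 20)
double: tangent at (44, 20): λ = (3·44² + 56)/(2·20) ≡ 42/40. 40⁻¹ ≡ 16 (mod 71), so λ ≡ 42·16 ≡ 33.
  x = λ² - 44 - 44 = 1089 - 88 ≡ 7; y = λ·(44 - 7) - 20 ≡ 65. → (7, 65)

(7, 65)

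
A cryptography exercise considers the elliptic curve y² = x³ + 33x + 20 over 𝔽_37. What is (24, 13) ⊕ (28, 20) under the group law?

(24, 13) + (28, 20). λ = (20 - 13)/(28 - 24) ≡ 7/4 mod 37. 4⁻¹ ≡ 28 (mod 37), so λ ≡ 11.
  x = λ² - 24 - 28 = 121 - 52 ≡ 32; y = λ·(24 - 32) - 13 ≡ 10. → (32, 10)

(32, 10)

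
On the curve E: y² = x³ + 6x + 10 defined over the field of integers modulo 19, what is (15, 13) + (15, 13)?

(14, 11)

tangent at (15, 13): λ = (3·15² + 6)/(2·13) ≡ 16/7. 7⁻¹ ≡ 11 (mod 19) since 7·11 = 77 ≡ 1, so λ ≡ 16·11 ≡ 5.
  x = λ² - 15 - 15 = 25 - 30 ≡ 14; y = λ·(15 - 14) - 13 ≡ 11. → (14, 11)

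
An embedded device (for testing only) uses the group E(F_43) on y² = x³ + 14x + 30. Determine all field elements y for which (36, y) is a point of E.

none

x³ + 14x + 30 = 47190 ≡ 19 (mod 43).
19 is a non-residue mod 43; no y exists.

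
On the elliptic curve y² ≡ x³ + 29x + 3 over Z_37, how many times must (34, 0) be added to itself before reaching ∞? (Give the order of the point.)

2

2P: (34, 0) + (34, 0): same x and y₁ ≡ -y₂, so the sum is ∞.
2P = ∞, so the order is 2.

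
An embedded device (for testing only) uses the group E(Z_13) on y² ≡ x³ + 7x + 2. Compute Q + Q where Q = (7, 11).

tangent at (7, 11): λ = (3·7² + 7)/(2·11) ≡ 11/9. 9⁻¹ ≡ 3 (mod 13) since 9·3 = 27 ≡ 1, so λ ≡ 11·3 ≡ 7.
  x = λ² - 7 - 7 = 49 - 14 ≡ 9; y = λ·(7 - 9) - 11 ≡ 1. → (9, 1)

(9, 1)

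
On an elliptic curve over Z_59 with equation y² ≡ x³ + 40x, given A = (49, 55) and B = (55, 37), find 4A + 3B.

(42, 22)

First 4A:
Double-and-add on 4 = (100)₂. Start with A = (49, 55) for the leading 1-bit.
double: tangent at (49, 55): λ = (3·49² + 40)/(2·55) ≡ 45/51. 51⁻¹ ≡ 22 (mod 59) since 51·22 = 1122 ≡ 1, so λ ≡ 45·22 ≡ 46.
  x = λ² - 49 - 49 = 2116 - 98 ≡ 12; y = λ·(49 - 12) - 55 ≡ 54. → (12, 54)
double: tangent at (12, 54): λ = (3·12² + 40)/(2·54) ≡ 0/49. 49⁻¹ ≡ 53 (mod 59), so λ ≡ 0·53 ≡ 0.
  x = λ² - 12 - 12 = 0 - 24 ≡ 35; y = λ·(12 - 35) - 54 ≡ 5. → (35, 5)
4A = (35, 5).
Next 3B:
Repeated addition: build up to 3B.
2B: tangent at (55, 37): λ = (3·55² + 40)/(2·37) ≡ 29/15. 15⁻¹ ≡ 4 (mod 59), so λ ≡ 29·4 ≡ 57.
  x = λ² - 55 - 55 = 3249 - 110 ≡ 12; y = λ·(55 - 12) - 37 ≡ 54. → (12, 54)
3B: (12, 54) + (55, 37). λ = (37 - 54)/(55 - 12) ≡ 42/43 mod 59. 43⁻¹ ≡ 11 (mod 59), so λ ≡ 49.
  x = λ² - 12 - 55 = 2401 - 67 ≡ 33; y = λ·(12 - 33) - 54 ≡ 38. → (33, 38)
3B = (33, 38).
Finally 4A + 3B:
(35, 5) + (33, 38). λ = (38 - 5)/(33 - 35) ≡ 33/57 mod 59. 57⁻¹ ≡ 29 (mod 59), so λ ≡ 13.
  x = λ² - 35 - 33 = 169 - 68 ≡ 42; y = λ·(35 - 42) - 5 ≡ 22. → (42, 22)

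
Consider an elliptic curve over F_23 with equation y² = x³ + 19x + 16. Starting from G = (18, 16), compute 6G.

Double-and-add on 6 = (110)₂. Start with G = (18, 16) for the leading 1-bit.
double: tangent at (18, 16): λ = (3·18² + 19)/(2·16) ≡ 2/9. 9⁻¹ ≡ 18 (mod 23) since 9·18 = 162 ≡ 1, so λ ≡ 2·18 ≡ 13.
  x = λ² - 18 - 18 = 169 - 36 ≡ 18; y = λ·(18 - 18) - 16 ≡ 7. → (18, 7)
add G: (18, 7) + (18, 16): same x and y₁ ≡ -y₂, so the sum is ∞.
double: ∞ + ∞ = ∞ (identity).

O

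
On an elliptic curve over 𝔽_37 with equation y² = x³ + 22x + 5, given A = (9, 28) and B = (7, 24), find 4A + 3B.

(17, 1)

First 4A:
Repeated addition: build up to 4A.
2A: tangent at (9, 28): λ = (3·9² + 22)/(2·28) ≡ 6/19. 19⁻¹ ≡ 2 (mod 37), so λ ≡ 6·2 ≡ 12.
  x = λ² - 9 - 9 = 144 - 18 ≡ 15; y = λ·(9 - 15) - 28 ≡ 11. → (15, 11)
3A: (15, 11) + (9, 28). λ = (28 - 11)/(9 - 15) ≡ 17/31 mod 37. 31⁻¹ ≡ 6 (mod 37) since 31·6 = 186 ≡ 1, so λ ≡ 28.
  x = λ² - 15 - 9 = 784 - 24 ≡ 20; y = λ·(15 - 20) - 11 ≡ 34. → (20, 34)
4A: (20, 34) + (9, 28). λ = (28 - 34)/(9 - 20) ≡ 31/26 mod 37. 26⁻¹ ≡ 10 (mod 37), so λ ≡ 14.
  x = λ² - 20 - 9 = 196 - 29 ≡ 19; y = λ·(20 - 19) - 34 ≡ 17. → (19, 17)
4A = (19, 17).
Next 3B:
Repeated addition: build up to 3B.
2B: tangent at (7, 24): λ = (3·7² + 22)/(2·24) ≡ 21/11. 11⁻¹ ≡ 27 (mod 37), so λ ≡ 21·27 ≡ 12.
  x = λ² - 7 - 7 = 144 - 14 ≡ 19; y = λ·(7 - 19) - 24 ≡ 17. → (19, 17)
3B: (19, 17) + (7, 24). λ = (24 - 17)/(7 - 19) ≡ 7/25 mod 37. 25⁻¹ ≡ 3 (mod 37), so λ ≡ 21.
  x = λ² - 19 - 7 = 441 - 26 ≡ 8; y = λ·(19 - 8) - 17 ≡ 29. → (8, 29)
3B = (8, 29).
Finally 4A + 3B:
(19, 17) + (8, 29). λ = (29 - 17)/(8 - 19) ≡ 12/26 mod 37. 26⁻¹ ≡ 10 (mod 37), so λ ≡ 9.
  x = λ² - 19 - 8 = 81 - 27 ≡ 17; y = λ·(19 - 17) - 17 ≡ 1. → (17, 1)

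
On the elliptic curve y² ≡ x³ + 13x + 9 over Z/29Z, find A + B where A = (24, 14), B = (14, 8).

(25, 26)

(24, 14) + (14, 8). λ = (8 - 14)/(14 - 24) ≡ 23/19 mod 29. 19⁻¹ ≡ 26 (mod 29) since 19·26 = 494 ≡ 1, so λ ≡ 18.
  x = λ² - 24 - 14 = 324 - 38 ≡ 25; y = λ·(24 - 25) - 14 ≡ 26. → (25, 26)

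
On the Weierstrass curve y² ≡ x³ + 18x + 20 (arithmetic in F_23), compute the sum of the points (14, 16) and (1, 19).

(12, 3)

(14, 16) + (1, 19). λ = (19 - 16)/(1 - 14) ≡ 3/10 mod 23. 10⁻¹ ≡ 7 (mod 23), so λ ≡ 21.
  x = λ² - 14 - 1 = 441 - 15 ≡ 12; y = λ·(14 - 12) - 16 ≡ 3. → (12, 3)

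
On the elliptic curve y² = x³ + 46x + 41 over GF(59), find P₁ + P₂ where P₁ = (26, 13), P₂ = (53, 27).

(26, 13) + (53, 27). λ = (27 - 13)/(53 - 26) ≡ 14/27 mod 59. 27⁻¹ ≡ 35 (mod 59), so λ ≡ 18.
  x = λ² - 26 - 53 = 324 - 79 ≡ 9; y = λ·(26 - 9) - 13 ≡ 57. → (9, 57)

(9, 57)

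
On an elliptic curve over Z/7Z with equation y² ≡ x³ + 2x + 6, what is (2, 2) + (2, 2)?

tangent at (2, 2): λ = (3·2² + 2)/(2·2) ≡ 0/4. 4⁻¹ ≡ 2 (mod 7) since 4·2 = 8 ≡ 1, so λ ≡ 0·2 ≡ 0.
  x = λ² - 2 - 2 = 0 - 4 ≡ 3; y = λ·(2 - 3) - 2 ≡ 5. → (3, 5)

(3, 5)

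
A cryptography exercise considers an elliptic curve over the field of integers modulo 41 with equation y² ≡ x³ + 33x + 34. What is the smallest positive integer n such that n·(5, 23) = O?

4

2P: tangent at (5, 23): λ = (3·5² + 33)/(2·23) ≡ 26/5. 5⁻¹ ≡ 33 (mod 41) since 5·33 = 165 ≡ 1, so λ ≡ 26·33 ≡ 38.
  x = λ² - 5 - 5 = 1444 - 10 ≡ 40; y = λ·(5 - 40) - 23 ≡ 0. → (40, 0)
3P: (40, 0) + (5, 23). λ = (23 - 0)/(5 - 40) ≡ 23/6 mod 41. 6⁻¹ ≡ 7 (mod 41), so λ ≡ 38.
  x = λ² - 40 - 5 = 1444 - 45 ≡ 5; y = λ·(40 - 5) - 0 ≡ 18. → (5, 18)
4P: (5, 18) + (5, 23): same x and y₁ ≡ -y₂, so the sum is O.
4P = O, so the order is 4.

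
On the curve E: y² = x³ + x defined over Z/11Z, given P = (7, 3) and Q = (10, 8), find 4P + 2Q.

(9, 1)

First 4P:
Repeated addition: build up to 4P.
2P: tangent at (7, 3): λ = (3·7² + 1)/(2·3) ≡ 5/6. 6⁻¹ ≡ 2 (mod 11) since 6·2 = 12 ≡ 1, so λ ≡ 5·2 ≡ 10.
  x = λ² - 7 - 7 = 100 - 14 ≡ 9; y = λ·(7 - 9) - 3 ≡ 10. → (9, 10)
3P: (9, 10) + (7, 3). λ = (3 - 10)/(7 - 9) ≡ 4/9 mod 11. 9⁻¹ ≡ 5 (mod 11), so λ ≡ 9.
  x = λ² - 9 - 7 = 81 - 16 ≡ 10; y = λ·(9 - 10) - 10 ≡ 3. → (10, 3)
4P: (10, 3) + (7, 3). λ = (3 - 3)/(7 - 10) ≡ 0/8 mod 11. 8⁻¹ ≡ 7 (mod 11), so λ ≡ 0.
  x = λ² - 10 - 7 = 0 - 17 ≡ 5; y = λ·(10 - 5) - 3 ≡ 8. → (5, 8)
4P = (5, 8).
Next 2Q:
Repeated addition: build up to 2Q.
2Q: tangent at (10, 8): λ = (3·10² + 1)/(2·8) ≡ 4/5. 5⁻¹ ≡ 9 (mod 11), so λ ≡ 4·9 ≡ 3.
  x = λ² - 10 - 10 = 9 - 20 ≡ 0; y = λ·(10 - 0) - 8 ≡ 0. → (0, 0)
2Q = (0, 0).
Finally 4P + 2Q:
(5, 8) + (0, 0). λ = (0 - 8)/(0 - 5) ≡ 3/6 mod 11. 6⁻¹ ≡ 2 (mod 11) since 6·2 = 12 ≡ 1, so λ ≡ 6.
  x = λ² - 5 - 0 = 36 - 5 ≡ 9; y = λ·(5 - 9) - 8 ≡ 1. → (9, 1)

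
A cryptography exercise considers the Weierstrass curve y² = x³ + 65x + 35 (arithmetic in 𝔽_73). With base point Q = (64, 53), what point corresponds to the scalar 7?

Repeated addition: build up to 7Q.
2Q: tangent at (64, 53): λ = (3·64² + 65)/(2·53) ≡ 16/33. 33⁻¹ ≡ 31 (mod 73) since 33·31 = 1023 ≡ 1, so λ ≡ 16·31 ≡ 58.
  x = λ² - 64 - 64 = 3364 - 128 ≡ 24; y = λ·(64 - 24) - 53 ≡ 4. → (24, 4)
3Q: (24, 4) + (64, 53). λ = (53 - 4)/(64 - 24) ≡ 49/40 mod 73. 40⁻¹ ≡ 42 (mod 73) since 40·42 = 1680 ≡ 1, so λ ≡ 14.
  x = λ² - 24 - 64 = 196 - 88 ≡ 35; y = λ·(24 - 35) - 4 ≡ 61. → (35, 61)
4Q: (35, 61) + (64, 53). λ = (53 - 61)/(64 - 35) ≡ 65/29 mod 73. 29⁻¹ ≡ 68 (mod 73), so λ ≡ 40.
  x = λ² - 35 - 64 = 1600 - 99 ≡ 41; y = λ·(35 - 41) - 61 ≡ 64. → (41, 64)
5Q: (41, 64) + (64, 53). λ = (53 - 64)/(64 - 41) ≡ 62/23 mod 73. 23⁻¹ ≡ 54 (mod 73), so λ ≡ 63.
  x = λ² - 41 - 64 = 3969 - 105 ≡ 68; y = λ·(41 - 68) - 64 ≡ 60. → (68, 60)
6Q: (68, 60) + (64, 53). λ = (53 - 60)/(64 - 68) ≡ 66/69 mod 73. 69⁻¹ ≡ 18 (mod 73) since 69·18 = 1242 ≡ 1, so λ ≡ 20.
  x = λ² - 68 - 64 = 400 - 132 ≡ 49; y = λ·(68 - 49) - 60 ≡ 28. → (49, 28)
7Q: (49, 28) + (64, 53). λ = (53 - 28)/(64 - 49) ≡ 25/15 mod 73. 15⁻¹ ≡ 39 (mod 73), so λ ≡ 26.
  x = λ² - 49 - 64 = 676 - 113 ≡ 52; y = λ·(49 - 52) - 28 ≡ 40. → (52, 40)

(52, 40)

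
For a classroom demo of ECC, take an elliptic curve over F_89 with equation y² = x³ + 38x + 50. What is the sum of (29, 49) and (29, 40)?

The two points share x = 29 and their y-coordinates satisfy 49 + 40 ≡ 0 (mod 89), so they are inverses. Their sum is the point at infinity.

O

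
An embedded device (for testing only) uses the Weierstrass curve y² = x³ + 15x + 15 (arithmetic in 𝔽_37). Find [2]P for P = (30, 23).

tangent at (30, 23): λ = (3·30² + 15)/(2·23) ≡ 14/9. 9⁻¹ ≡ 33 (mod 37), so λ ≡ 14·33 ≡ 18.
  x = λ² - 30 - 30 = 324 - 60 ≡ 5; y = λ·(30 - 5) - 23 ≡ 20. → (5, 20)

(5, 20)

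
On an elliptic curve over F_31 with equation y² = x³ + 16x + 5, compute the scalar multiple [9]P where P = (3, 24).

(6, 10)

Double-and-add on 9 = (1001)₂. Start with P = (3, 24) for the leading 1-bit.
double: tangent at (3, 24): λ = (3·3² + 16)/(2·24) ≡ 12/17. 17⁻¹ ≡ 11 (mod 31) since 17·11 = 187 ≡ 1, so λ ≡ 12·11 ≡ 8.
  x = λ² - 3 - 3 = 64 - 6 ≡ 27; y = λ·(3 - 27) - 24 ≡ 1. → (27, 1)
double: tangent at (27, 1): λ = (3·27² + 16)/(2·1) ≡ 2/2. 2⁻¹ ≡ 16 (mod 31) since 2·16 = 32 ≡ 1, so λ ≡ 2·16 ≡ 1.
  x = λ² - 27 - 27 = 1 - 54 ≡ 9; y = λ·(27 - 9) - 1 ≡ 17. → (9, 17)
double: tangent at (9, 17): λ = (3·9² + 16)/(2·17) ≡ 11/3. 3⁻¹ ≡ 21 (mod 31) since 3·21 = 63 ≡ 1, so λ ≡ 11·21 ≡ 14.
  x = λ² - 9 - 9 = 196 - 18 ≡ 23; y = λ·(9 - 23) - 17 ≡ 4. → (23, 4)
add P: (23, 4) + (3, 24). λ = (24 - 4)/(3 - 23) ≡ 20/11 mod 31. 11⁻¹ ≡ 17 (mod 31) since 11·17 = 187 ≡ 1, so λ ≡ 30.
  x = λ² - 23 - 3 = 900 - 26 ≡ 6; y = λ·(23 - 6) - 4 ≡ 10. → (6, 10)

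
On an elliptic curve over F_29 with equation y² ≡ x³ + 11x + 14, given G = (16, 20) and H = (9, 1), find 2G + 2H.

(16, 20)

First 2G:
Repeated addition: build up to 2G.
2G: tangent at (16, 20): λ = (3·16² + 11)/(2·20) ≡ 25/11. 11⁻¹ ≡ 8 (mod 29) since 11·8 = 88 ≡ 1, so λ ≡ 25·8 ≡ 26.
  x = λ² - 16 - 16 = 676 - 32 ≡ 6; y = λ·(16 - 6) - 20 ≡ 8. → (6, 8)
2G = (6, 8).
Next 2H:
Repeated addition: build up to 2H.
2H: tangent at (9, 1): λ = (3·9² + 11)/(2·1) ≡ 22/2. 2⁻¹ ≡ 15 (mod 29), so λ ≡ 22·15 ≡ 11.
  x = λ² - 9 - 9 = 121 - 18 ≡ 16; y = λ·(9 - 16) - 1 ≡ 9. → (16, 9)
2H = (16, 9).
Finally 2G + 2H:
(6, 8) + (16, 9). λ = (9 - 8)/(16 - 6) ≡ 1/10 mod 29. 10⁻¹ ≡ 3 (mod 29) since 10·3 = 30 ≡ 1, so λ ≡ 3.
  x = λ² - 6 - 16 = 9 - 22 ≡ 16; y = λ·(6 - 16) - 8 ≡ 20. → (16, 20)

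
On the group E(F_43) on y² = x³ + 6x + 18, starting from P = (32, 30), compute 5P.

Double-and-add on 5 = (101)₂. Start with P = (32, 30) for the leading 1-bit.
double: tangent at (32, 30): λ = (3·32² + 6)/(2·30) ≡ 25/17. 17⁻¹ ≡ 38 (mod 43), so λ ≡ 25·38 ≡ 4.
  x = λ² - 32 - 32 = 16 - 64 ≡ 38; y = λ·(32 - 38) - 30 ≡ 32. → (38, 32)
double: tangent at (38, 32): λ = (3·38² + 6)/(2·32) ≡ 38/21. 21⁻¹ ≡ 41 (mod 43), so λ ≡ 38·41 ≡ 10.
  x = λ² - 38 - 38 = 100 - 76 ≡ 24; y = λ·(38 - 24) - 32 ≡ 22. → (24, 22)
add P: (24, 22) + (32, 30). λ = (30 - 22)/(32 - 24) ≡ 8/8 mod 43. 8⁻¹ ≡ 27 (mod 43), so λ ≡ 1.
  x = λ² - 24 - 32 = 1 - 56 ≡ 31; y = λ·(24 - 31) - 22 ≡ 14. → (31, 14)

(31, 14)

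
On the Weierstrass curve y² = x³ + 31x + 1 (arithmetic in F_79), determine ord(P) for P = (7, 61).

2P: tangent at (7, 61): λ = (3·7² + 31)/(2·61) ≡ 20/43. 43⁻¹ ≡ 68 (mod 79) since 43·68 = 2924 ≡ 1, so λ ≡ 20·68 ≡ 17.
  x = λ² - 7 - 7 = 289 - 14 ≡ 38; y = λ·(7 - 38) - 61 ≡ 44. → (38, 44)
3P: (38, 44) + (7, 61). λ = (61 - 44)/(7 - 38) ≡ 17/48 mod 79. 48⁻¹ ≡ 28 (mod 79), so λ ≡ 2.
  x = λ² - 38 - 7 = 4 - 45 ≡ 38; y = λ·(38 - 38) - 44 ≡ 35. → (38, 35)
4P: (38, 35) + (7, 61). λ = (61 - 35)/(7 - 38) ≡ 26/48 mod 79. 48⁻¹ ≡ 28 (mod 79), so λ ≡ 17.
  x = λ² - 38 - 7 = 289 - 45 ≡ 7; y = λ·(38 - 7) - 35 ≡ 18. → (7, 18)
5P: (7, 18) + (7, 61): same x and y₁ ≡ -y₂, so the sum is O.
5P = O, so the order is 5.

5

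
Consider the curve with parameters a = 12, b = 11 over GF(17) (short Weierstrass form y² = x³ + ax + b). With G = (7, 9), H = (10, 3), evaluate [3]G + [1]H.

(9, 10)

First 3G:
Repeated addition: build up to 3G.
2G: tangent at (7, 9): λ = (3·7² + 12)/(2·9) ≡ 6/1. 1⁻¹ ≡ 1 (mod 17), so λ ≡ 6·1 ≡ 6.
  x = λ² - 7 - 7 = 36 - 14 ≡ 5; y = λ·(7 - 5) - 9 ≡ 3. → (5, 3)
3G: (5, 3) + (7, 9). λ = (9 - 3)/(7 - 5) ≡ 6/2 mod 17. 2⁻¹ ≡ 9 (mod 17), so λ ≡ 3.
  x = λ² - 5 - 7 = 9 - 12 ≡ 14; y = λ·(5 - 14) - 3 ≡ 4. → (14, 4)
3G = (14, 4).
Finally 3G + H:
(14, 4) + (10, 3). λ = (3 - 4)/(10 - 14) ≡ 16/13 mod 17. 13⁻¹ ≡ 4 (mod 17) since 13·4 = 52 ≡ 1, so λ ≡ 13.
  x = λ² - 14 - 10 = 169 - 24 ≡ 9; y = λ·(14 - 9) - 4 ≡ 10. → (9, 10)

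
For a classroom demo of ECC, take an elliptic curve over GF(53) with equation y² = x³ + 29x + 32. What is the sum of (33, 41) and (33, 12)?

The two points share x = 33 and their y-coordinates satisfy 41 + 12 ≡ 0 (mod 53), so they are inverses. Their sum is O.

O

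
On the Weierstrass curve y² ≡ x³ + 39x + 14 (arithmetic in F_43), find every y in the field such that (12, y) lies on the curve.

19, 24

x³ + 39x + 14 = 2210 ≡ 17 (mod 43).
Square roots of 17 mod 43: 19 and 24 (since 19² = 361 ≡ 17).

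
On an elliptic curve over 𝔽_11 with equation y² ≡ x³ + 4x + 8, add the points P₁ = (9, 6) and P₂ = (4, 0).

(10, 6)

(9, 6) + (4, 0). λ = (0 - 6)/(4 - 9) ≡ 5/6 mod 11. 6⁻¹ ≡ 2 (mod 11) since 6·2 = 12 ≡ 1, so λ ≡ 10.
  x = λ² - 9 - 4 = 100 - 13 ≡ 10; y = λ·(9 - 10) - 6 ≡ 6. → (10, 6)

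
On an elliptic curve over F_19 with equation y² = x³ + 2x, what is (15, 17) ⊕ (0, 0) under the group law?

(9, 5)

(15, 17) + (0, 0). λ = (0 - 17)/(0 - 15) ≡ 2/4 mod 19. 4⁻¹ ≡ 5 (mod 19), so λ ≡ 10.
  x = λ² - 15 - 0 = 100 - 15 ≡ 9; y = λ·(15 - 9) - 17 ≡ 5. → (9, 5)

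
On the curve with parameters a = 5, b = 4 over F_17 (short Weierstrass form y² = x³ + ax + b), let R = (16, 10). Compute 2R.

(11, 9)

tangent at (16, 10): λ = (3·16² + 5)/(2·10) ≡ 8/3. 3⁻¹ ≡ 6 (mod 17) since 3·6 = 18 ≡ 1, so λ ≡ 8·6 ≡ 14.
  x = λ² - 16 - 16 = 196 - 32 ≡ 11; y = λ·(16 - 11) - 10 ≡ 9. → (11, 9)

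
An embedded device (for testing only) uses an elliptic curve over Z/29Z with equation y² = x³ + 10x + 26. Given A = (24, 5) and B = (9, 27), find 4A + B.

First 4A:
Double-and-add on 4 = (100)₂. Start with A = (24, 5) for the leading 1-bit.
double: tangent at (24, 5): λ = (3·24² + 10)/(2·5) ≡ 27/10. 10⁻¹ ≡ 3 (mod 29), so λ ≡ 27·3 ≡ 23.
  x = λ² - 24 - 24 = 529 - 48 ≡ 17; y = λ·(24 - 17) - 5 ≡ 11. → (17, 11)
double: tangent at (17, 11): λ = (3·17² + 10)/(2·11) ≡ 7/22. 22⁻¹ ≡ 4 (mod 29), so λ ≡ 7·4 ≡ 28.
  x = λ² - 17 - 17 = 784 - 34 ≡ 25; y = λ·(17 - 25) - 11 ≡ 26. → (25, 26)
4A = (25, 26).
Finally 4A + B:
(25, 26) + (9, 27). λ = (27 - 26)/(9 - 25) ≡ 1/13 mod 29. 13⁻¹ ≡ 9 (mod 29), so λ ≡ 9.
  x = λ² - 25 - 9 = 81 - 34 ≡ 18; y = λ·(25 - 18) - 26 ≡ 8. → (18, 8)

(18, 8)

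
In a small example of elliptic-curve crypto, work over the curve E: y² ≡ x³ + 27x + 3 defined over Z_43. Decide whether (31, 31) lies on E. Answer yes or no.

y² = 31² ≡ 15; x³ + 27x + 3 = 30631 ≡ 15 (mod 43). 15 = 15.

yes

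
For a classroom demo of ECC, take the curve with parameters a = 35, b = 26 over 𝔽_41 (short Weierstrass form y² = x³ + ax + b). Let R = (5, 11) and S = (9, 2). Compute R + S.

(5, 11) + (9, 2). λ = (2 - 11)/(9 - 5) ≡ 32/4 mod 41. 4⁻¹ ≡ 31 (mod 41) since 4·31 = 124 ≡ 1, so λ ≡ 8.
  x = λ² - 5 - 9 = 64 - 14 ≡ 9; y = λ·(5 - 9) - 11 ≡ 39. → (9, 39)

(9, 39)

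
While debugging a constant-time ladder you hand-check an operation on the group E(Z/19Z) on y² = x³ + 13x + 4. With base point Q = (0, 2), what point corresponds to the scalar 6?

(7, 1)

Double-and-add on 6 = (110)₂. Start with Q = (0, 2) for the leading 1-bit.
double: tangent at (0, 2): λ = (3·0² + 13)/(2·2) ≡ 13/4. 4⁻¹ ≡ 5 (mod 19), so λ ≡ 13·5 ≡ 8.
  x = λ² - 0 - 0 = 64 - 0 ≡ 7; y = λ·(0 - 7) - 2 ≡ 18. → (7, 18)
add Q: (7, 18) + (0, 2). λ = (2 - 18)/(0 - 7) ≡ 3/12 mod 19. 12⁻¹ ≡ 8 (mod 19) since 12·8 = 96 ≡ 1, so λ ≡ 5.
  x = λ² - 7 - 0 = 25 - 7 ≡ 18; y = λ·(7 - 18) - 18 ≡ 3. → (18, 3)
double: tangent at (18, 3): λ = (3·18² + 13)/(2·3) ≡ 16/6. 6⁻¹ ≡ 16 (mod 19) since 6·16 = 96 ≡ 1, so λ ≡ 16·16 ≡ 9.
  x = λ² - 18 - 18 = 81 - 36 ≡ 7; y = λ·(18 - 7) - 3 ≡ 1. → (7, 1)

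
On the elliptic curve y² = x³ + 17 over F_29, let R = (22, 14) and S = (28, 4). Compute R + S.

(14, 21)

(22, 14) + (28, 4). λ = (4 - 14)/(28 - 22) ≡ 19/6 mod 29. 6⁻¹ ≡ 5 (mod 29) since 6·5 = 30 ≡ 1, so λ ≡ 8.
  x = λ² - 22 - 28 = 64 - 50 ≡ 14; y = λ·(22 - 14) - 14 ≡ 21. → (14, 21)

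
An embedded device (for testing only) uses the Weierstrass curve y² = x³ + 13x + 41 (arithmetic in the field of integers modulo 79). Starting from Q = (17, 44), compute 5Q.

(62, 68)

Double-and-add on 5 = (101)₂. Start with Q = (17, 44) for the leading 1-bit.
double: tangent at (17, 44): λ = (3·17² + 13)/(2·44) ≡ 11/9. 9⁻¹ ≡ 44 (mod 79) since 9·44 = 396 ≡ 1, so λ ≡ 11·44 ≡ 10.
  x = λ² - 17 - 17 = 100 - 34 ≡ 66; y = λ·(17 - 66) - 44 ≡ 19. → (66, 19)
double: tangent at (66, 19): λ = (3·66² + 13)/(2·19) ≡ 46/38. 38⁻¹ ≡ 52 (mod 79) since 38·52 = 1976 ≡ 1, so λ ≡ 46·52 ≡ 22.
  x = λ² - 66 - 66 = 484 - 132 ≡ 36; y = λ·(66 - 36) - 19 ≡ 9. → (36, 9)
add Q: (36, 9) + (17, 44). λ = (44 - 9)/(17 - 36) ≡ 35/60 mod 79. 60⁻¹ ≡ 54 (mod 79), so λ ≡ 73.
  x = λ² - 36 - 17 = 5329 - 53 ≡ 62; y = λ·(36 - 62) - 9 ≡ 68. → (62, 68)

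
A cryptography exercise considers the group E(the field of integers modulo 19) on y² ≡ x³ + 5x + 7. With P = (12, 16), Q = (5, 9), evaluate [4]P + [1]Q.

First 4P:
Repeated addition: build up to 4P.
2P: tangent at (12, 16): λ = (3·12² + 5)/(2·16) ≡ 0/13. 13⁻¹ ≡ 3 (mod 19), so λ ≡ 0·3 ≡ 0.
  x = λ² - 12 - 12 = 0 - 24 ≡ 14; y = λ·(12 - 14) - 16 ≡ 3. → (14, 3)
3P: (14, 3) + (12, 16). λ = (16 - 3)/(12 - 14) ≡ 13/17 mod 19. 17⁻¹ ≡ 9 (mod 19), so λ ≡ 3.
  x = λ² - 14 - 12 = 9 - 26 ≡ 2; y = λ·(14 - 2) - 3 ≡ 14. → (2, 14)
4P: (2, 14) + (12, 16). λ = (16 - 14)/(12 - 2) ≡ 2/10 mod 19. 10⁻¹ ≡ 2 (mod 19), so λ ≡ 4.
  x = λ² - 2 - 12 = 16 - 14 ≡ 2; y = λ·(2 - 2) - 14 ≡ 5. → (2, 5)
4P = (2, 5).
Finally 4P + Q:
(2, 5) + (5, 9). λ = (9 - 5)/(5 - 2) ≡ 4/3 mod 19. 3⁻¹ ≡ 13 (mod 19), so λ ≡ 14.
  x = λ² - 2 - 5 = 196 - 7 ≡ 18; y = λ·(2 - 18) - 5 ≡ 18. → (18, 18)

(18, 18)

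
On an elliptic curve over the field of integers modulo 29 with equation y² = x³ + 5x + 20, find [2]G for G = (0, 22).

(13, 22)

tangent at (0, 22): λ = (3·0² + 5)/(2·22) ≡ 5/15. 15⁻¹ ≡ 2 (mod 29) since 15·2 = 30 ≡ 1, so λ ≡ 5·2 ≡ 10.
  x = λ² - 0 - 0 = 100 - 0 ≡ 13; y = λ·(0 - 13) - 22 ≡ 22. → (13, 22)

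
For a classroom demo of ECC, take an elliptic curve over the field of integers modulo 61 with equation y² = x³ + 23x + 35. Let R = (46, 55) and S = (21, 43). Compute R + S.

(46, 55) + (21, 43). λ = (43 - 55)/(21 - 46) ≡ 49/36 mod 61. 36⁻¹ ≡ 39 (mod 61) since 36·39 = 1404 ≡ 1, so λ ≡ 20.
  x = λ² - 46 - 21 = 400 - 67 ≡ 28; y = λ·(46 - 28) - 55 ≡ 0. → (28, 0)

(28, 0)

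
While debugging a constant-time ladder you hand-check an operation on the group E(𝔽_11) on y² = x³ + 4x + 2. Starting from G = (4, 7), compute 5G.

(4, 4)

Repeated addition: build up to 5G.
2G: tangent at (4, 7): λ = (3·4² + 4)/(2·7) ≡ 8/3. 3⁻¹ ≡ 4 (mod 11), so λ ≡ 8·4 ≡ 10.
  x = λ² - 4 - 4 = 100 - 8 ≡ 4; y = λ·(4 - 4) - 7 ≡ 4. → (4, 4)
3G: (4, 4) + (4, 7): same x and y₁ ≡ -y₂, so the sum is O.
4G: O + (4, 7) = (4, 7) (identity).
5G: tangent at (4, 7): λ = (3·4² + 4)/(2·7) ≡ 8/3. 3⁻¹ ≡ 4 (mod 11), so λ ≡ 8·4 ≡ 10.
  x = λ² - 4 - 4 = 100 - 8 ≡ 4; y = λ·(4 - 4) - 7 ≡ 4. → (4, 4)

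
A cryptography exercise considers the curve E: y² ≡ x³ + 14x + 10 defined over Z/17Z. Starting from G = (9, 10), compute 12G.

Repeated addition: build up to 12G.
2G: tangent at (9, 10): λ = (3·9² + 14)/(2·10) ≡ 2/3. 3⁻¹ ≡ 6 (mod 17), so λ ≡ 2·6 ≡ 12.
  x = λ² - 9 - 9 = 144 - 18 ≡ 7; y = λ·(9 - 7) - 10 ≡ 14. → (7, 14)
3G: (7, 14) + (9, 10). λ = (10 - 14)/(9 - 7) ≡ 13/2 mod 17. 2⁻¹ ≡ 9 (mod 17) since 2·9 = 18 ≡ 1, so λ ≡ 15.
  x = λ² - 7 - 9 = 225 - 16 ≡ 5; y = λ·(7 - 5) - 14 ≡ 16. → (5, 16)
4G: (5, 16) + (9, 10). λ = (10 - 16)/(9 - 5) ≡ 11/4 mod 17. 4⁻¹ ≡ 13 (mod 17), so λ ≡ 7.
  x = λ² - 5 - 9 = 49 - 14 ≡ 1; y = λ·(5 - 1) - 16 ≡ 12. → (1, 12)
5G: (1, 12) + (9, 10). λ = (10 - 12)/(9 - 1) ≡ 15/8 mod 17. 8⁻¹ ≡ 15 (mod 17), so λ ≡ 4.
  x = λ² - 1 - 9 = 16 - 10 ≡ 6; y = λ·(1 - 6) - 12 ≡ 2. → (6, 2)
6G: (6, 2) + (9, 10). λ = (10 - 2)/(9 - 6) ≡ 8/3 mod 17. 3⁻¹ ≡ 6 (mod 17) since 3·6 = 18 ≡ 1, so λ ≡ 14.
  x = λ² - 6 - 9 = 196 - 15 ≡ 11; y = λ·(6 - 11) - 2 ≡ 13. → (11, 13)
7G: (11, 13) + (9, 10). λ = (10 - 13)/(9 - 11) ≡ 14/15 mod 17. 15⁻¹ ≡ 8 (mod 17), so λ ≡ 10.
  x = λ² - 11 - 9 = 100 - 20 ≡ 12; y = λ·(11 - 12) - 13 ≡ 11. → (12, 11)
8G: (12, 11) + (9, 10). λ = (10 - 11)/(9 - 12) ≡ 16/14 mod 17. 14⁻¹ ≡ 11 (mod 17), so λ ≡ 6.
  x = λ² - 12 - 9 = 36 - 21 ≡ 15; y = λ·(12 - 15) - 11 ≡ 5. → (15, 5)
9G: (15, 5) + (9, 10). λ = (10 - 5)/(9 - 15) ≡ 5/11 mod 17. 11⁻¹ ≡ 14 (mod 17), so λ ≡ 2.
  x = λ² - 15 - 9 = 4 - 24 ≡ 14; y = λ·(15 - 14) - 5 ≡ 14. → (14, 14)
10G: (14, 14) + (9, 10). λ = (10 - 14)/(9 - 14) ≡ 13/12 mod 17. 12⁻¹ ≡ 10 (mod 17) since 12·10 = 120 ≡ 1, so λ ≡ 11.
  x = λ² - 14 - 9 = 121 - 23 ≡ 13; y = λ·(14 - 13) - 14 ≡ 14. → (13, 14)
11G: (13, 14) + (9, 10). λ = (10 - 14)/(9 - 13) ≡ 13/13 mod 17. 13⁻¹ ≡ 4 (mod 17) since 13·4 = 52 ≡ 1, so λ ≡ 1.
  x = λ² - 13 - 9 = 1 - 22 ≡ 13; y = λ·(13 - 13) - 14 ≡ 3. → (13, 3)
12G: (13, 3) + (9, 10). λ = (10 - 3)/(9 - 13) ≡ 7/13 mod 17. 13⁻¹ ≡ 4 (mod 17), so λ ≡ 11.
  x = λ² - 13 - 9 = 121 - 22 ≡ 14; y = λ·(13 - 14) - 3 ≡ 3. → (14, 3)

(14, 3)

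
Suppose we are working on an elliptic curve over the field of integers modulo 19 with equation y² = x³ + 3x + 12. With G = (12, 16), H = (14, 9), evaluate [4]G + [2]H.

(2, 11)

First 4G:
Repeated addition: build up to 4G.
2G: tangent at (12, 16): λ = (3·12² + 3)/(2·16) ≡ 17/13. 13⁻¹ ≡ 3 (mod 19), so λ ≡ 17·3 ≡ 13.
  x = λ² - 12 - 12 = 169 - 24 ≡ 12; y = λ·(12 - 12) - 16 ≡ 3. → (12, 3)
3G: (12, 3) + (12, 16): same x and y₁ ≡ -y₂, so the sum is ∞.
4G: ∞ + (12, 16) = (12, 16) (identity).
4G = (12, 16).
Next 2H:
Repeated addition: build up to 2H.
2H: tangent at (14, 9): λ = (3·14² + 3)/(2·9) ≡ 2/18. 18⁻¹ ≡ 18 (mod 19), so λ ≡ 2·18 ≡ 17.
  x = λ² - 14 - 14 = 289 - 28 ≡ 14; y = λ·(14 - 14) - 9 ≡ 10. → (14, 10)
2H = (14, 10).
Finally 4G + 2H:
(12, 16) + (14, 10). λ = (10 - 16)/(14 - 12) ≡ 13/2 mod 19. 2⁻¹ ≡ 10 (mod 19), so λ ≡ 16.
  x = λ² - 12 - 14 = 256 - 26 ≡ 2; y = λ·(12 - 2) - 16 ≡ 11. → (2, 11)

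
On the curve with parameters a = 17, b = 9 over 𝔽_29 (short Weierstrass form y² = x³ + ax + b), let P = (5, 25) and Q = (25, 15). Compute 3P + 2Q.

First 3P:
Repeated addition: build up to 3P.
2P: tangent at (5, 25): λ = (3·5² + 17)/(2·25) ≡ 5/21. 21⁻¹ ≡ 18 (mod 29) since 21·18 = 378 ≡ 1, so λ ≡ 5·18 ≡ 3.
  x = λ² - 5 - 5 = 9 - 10 ≡ 28; y = λ·(5 - 28) - 25 ≡ 22. → (28, 22)
3P: (28, 22) + (5, 25). λ = (25 - 22)/(5 - 28) ≡ 3/6 mod 29. 6⁻¹ ≡ 5 (mod 29), so λ ≡ 15.
  x = λ² - 28 - 5 = 225 - 33 ≡ 18; y = λ·(28 - 18) - 22 ≡ 12. → (18, 12)
3P = (18, 12).
Next 2Q:
Repeated addition: build up to 2Q.
2Q: tangent at (25, 15): λ = (3·25² + 17)/(2·15) ≡ 7/1. 1⁻¹ ≡ 1 (mod 29), so λ ≡ 7·1 ≡ 7.
  x = λ² - 25 - 25 = 49 - 50 ≡ 28; y = λ·(25 - 28) - 15 ≡ 22. → (28, 22)
2Q = (28, 22).
Finally 3P + 2Q:
(18, 12) + (28, 22). λ = (22 - 12)/(28 - 18) ≡ 10/10 mod 29. 10⁻¹ ≡ 3 (mod 29), so λ ≡ 1.
  x = λ² - 18 - 28 = 1 - 46 ≡ 13; y = λ·(18 - 13) - 12 ≡ 22. → (13, 22)

(13, 22)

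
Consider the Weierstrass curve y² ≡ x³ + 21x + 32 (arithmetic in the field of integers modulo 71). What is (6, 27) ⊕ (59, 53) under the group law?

(6, 27) + (59, 53). λ = (53 - 27)/(59 - 6) ≡ 26/53 mod 71. 53⁻¹ ≡ 67 (mod 71), so λ ≡ 38.
  x = λ² - 6 - 59 = 1444 - 65 ≡ 30; y = λ·(6 - 30) - 27 ≡ 55. → (30, 55)

(30, 55)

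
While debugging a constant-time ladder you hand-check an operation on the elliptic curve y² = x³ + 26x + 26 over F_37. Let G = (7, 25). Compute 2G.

(14, 27)

tangent at (7, 25): λ = (3·7² + 26)/(2·25) ≡ 25/13. 13⁻¹ ≡ 20 (mod 37), so λ ≡ 25·20 ≡ 19.
  x = λ² - 7 - 7 = 361 - 14 ≡ 14; y = λ·(7 - 14) - 25 ≡ 27. → (14, 27)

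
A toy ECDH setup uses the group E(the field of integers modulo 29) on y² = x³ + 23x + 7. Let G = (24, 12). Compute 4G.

Double-and-add on 4 = (100)₂. Start with G = (24, 12) for the leading 1-bit.
double: tangent at (24, 12): λ = (3·24² + 23)/(2·12) ≡ 11/24. 24⁻¹ ≡ 23 (mod 29), so λ ≡ 11·23 ≡ 21.
  x = λ² - 24 - 24 = 441 - 48 ≡ 16; y = λ·(24 - 16) - 12 ≡ 11. → (16, 11)
double: tangent at (16, 11): λ = (3·16² + 23)/(2·11) ≡ 8/22. 22⁻¹ ≡ 4 (mod 29) since 22·4 = 88 ≡ 1, so λ ≡ 8·4 ≡ 3.
  x = λ² - 16 - 16 = 9 - 32 ≡ 6; y = λ·(16 - 6) - 11 ≡ 19. → (6, 19)

(6, 19)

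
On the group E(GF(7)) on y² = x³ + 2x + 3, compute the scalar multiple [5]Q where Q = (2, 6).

Repeated addition: build up to 5Q.
2Q: tangent at (2, 6): λ = (3·2² + 2)/(2·6) ≡ 0/5. 5⁻¹ ≡ 3 (mod 7), so λ ≡ 0·3 ≡ 0.
  x = λ² - 2 - 2 = 0 - 4 ≡ 3; y = λ·(2 - 3) - 6 ≡ 1. → (3, 1)
3Q: (3, 1) + (2, 6). λ = (6 - 1)/(2 - 3) ≡ 5/6 mod 7. 6⁻¹ ≡ 6 (mod 7), so λ ≡ 2.
  x = λ² - 3 - 2 = 4 - 5 ≡ 6; y = λ·(3 - 6) - 1 ≡ 0. → (6, 0)
4Q: (6, 0) + (2, 6). λ = (6 - 0)/(2 - 6) ≡ 6/3 mod 7. 3⁻¹ ≡ 5 (mod 7), so λ ≡ 2.
  x = λ² - 6 - 2 = 4 - 8 ≡ 3; y = λ·(6 - 3) - 0 ≡ 6. → (3, 6)
5Q: (3, 6) + (2, 6). λ = (6 - 6)/(2 - 3) ≡ 0/6 mod 7. 6⁻¹ ≡ 6 (mod 7) since 6·6 = 36 ≡ 1, so λ ≡ 0.
  x = λ² - 3 - 2 = 0 - 5 ≡ 2; y = λ·(3 - 2) - 6 ≡ 1. → (2, 1)

(2, 1)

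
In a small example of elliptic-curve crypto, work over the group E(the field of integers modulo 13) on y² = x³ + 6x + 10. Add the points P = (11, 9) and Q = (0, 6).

(11, 9) + (0, 6). λ = (6 - 9)/(0 - 11) ≡ 10/2 mod 13. 2⁻¹ ≡ 7 (mod 13) since 2·7 = 14 ≡ 1, so λ ≡ 5.
  x = λ² - 11 - 0 = 25 - 11 ≡ 1; y = λ·(11 - 1) - 9 ≡ 2. → (1, 2)

(1, 2)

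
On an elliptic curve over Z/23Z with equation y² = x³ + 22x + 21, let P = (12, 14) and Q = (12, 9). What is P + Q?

The two points share x = 12 and their y-coordinates satisfy 14 + 9 ≡ 0 (mod 23), so they are inverses. Their sum is 𝒪.

O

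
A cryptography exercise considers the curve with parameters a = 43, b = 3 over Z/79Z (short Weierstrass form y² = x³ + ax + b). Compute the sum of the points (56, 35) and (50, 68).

(23, 60)

(56, 35) + (50, 68). λ = (68 - 35)/(50 - 56) ≡ 33/73 mod 79. 73⁻¹ ≡ 13 (mod 79), so λ ≡ 34.
  x = λ² - 56 - 50 = 1156 - 106 ≡ 23; y = λ·(56 - 23) - 35 ≡ 60. → (23, 60)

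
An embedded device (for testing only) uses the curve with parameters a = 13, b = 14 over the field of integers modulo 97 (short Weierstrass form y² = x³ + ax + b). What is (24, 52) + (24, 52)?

tangent at (24, 52): λ = (3·24² + 13)/(2·52) ≡ 92/7. 7⁻¹ ≡ 14 (mod 97), so λ ≡ 92·14 ≡ 27.
  x = λ² - 24 - 24 = 729 - 48 ≡ 2; y = λ·(24 - 2) - 52 ≡ 57. → (2, 57)

(2, 57)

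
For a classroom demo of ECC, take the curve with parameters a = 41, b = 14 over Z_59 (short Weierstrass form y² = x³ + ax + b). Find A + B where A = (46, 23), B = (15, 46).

(43, 49)

(46, 23) + (15, 46). λ = (46 - 23)/(15 - 46) ≡ 23/28 mod 59. 28⁻¹ ≡ 19 (mod 59) since 28·19 = 532 ≡ 1, so λ ≡ 24.
  x = λ² - 46 - 15 = 576 - 61 ≡ 43; y = λ·(46 - 43) - 23 ≡ 49. → (43, 49)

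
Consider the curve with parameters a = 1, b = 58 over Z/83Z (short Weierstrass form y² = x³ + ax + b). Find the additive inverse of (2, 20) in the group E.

(2, 63)

-(2, 20) = (2, -20 mod 83) = (2, 63).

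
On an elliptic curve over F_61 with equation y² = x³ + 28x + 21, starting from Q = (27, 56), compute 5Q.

(23, 12)

Repeated addition: build up to 5Q.
2Q: tangent at (27, 56): λ = (3·27² + 28)/(2·56) ≡ 19/51. 51⁻¹ ≡ 6 (mod 61) since 51·6 = 306 ≡ 1, so λ ≡ 19·6 ≡ 53.
  x = λ² - 27 - 27 = 2809 - 54 ≡ 10; y = λ·(27 - 10) - 56 ≡ 52. → (10, 52)
3Q: (10, 52) + (27, 56). λ = (56 - 52)/(27 - 10) ≡ 4/17 mod 61. 17⁻¹ ≡ 18 (mod 61) since 17·18 = 306 ≡ 1, so λ ≡ 11.
  x = λ² - 10 - 27 = 121 - 37 ≡ 23; y = λ·(10 - 23) - 52 ≡ 49. → (23, 49)
4Q: (23, 49) + (27, 56). λ = (56 - 49)/(27 - 23) ≡ 7/4 mod 61. 4⁻¹ ≡ 46 (mod 61) since 4·46 = 184 ≡ 1, so λ ≡ 17.
  x = λ² - 23 - 27 = 289 - 50 ≡ 56; y = λ·(23 - 56) - 49 ≡ 0. → (56, 0)
5Q: (56, 0) + (27, 56). λ = (56 - 0)/(27 - 56) ≡ 56/32 mod 61. 32⁻¹ ≡ 21 (mod 61), so λ ≡ 17.
  x = λ² - 56 - 27 = 289 - 83 ≡ 23; y = λ·(56 - 23) - 0 ≡ 12. → (23, 12)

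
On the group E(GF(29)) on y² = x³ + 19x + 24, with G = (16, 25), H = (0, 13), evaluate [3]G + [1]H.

First 3G:
Repeated addition: build up to 3G.
2G: tangent at (16, 25): λ = (3·16² + 19)/(2·25) ≡ 4/21. 21⁻¹ ≡ 18 (mod 29) since 21·18 = 378 ≡ 1, so λ ≡ 4·18 ≡ 14.
  x = λ² - 16 - 16 = 196 - 32 ≡ 19; y = λ·(16 - 19) - 25 ≡ 20. → (19, 20)
3G: (19, 20) + (16, 25). λ = (25 - 20)/(16 - 19) ≡ 5/26 mod 29. 26⁻¹ ≡ 19 (mod 29) since 26·19 = 494 ≡ 1, so λ ≡ 8.
  x = λ² - 19 - 16 = 64 - 35 ≡ 0; y = λ·(19 - 0) - 20 ≡ 16. → (0, 16)
3G = (0, 16).
Finally 3G + H:
(0, 16) + (0, 13): same x and y₁ ≡ -y₂, so the sum is O.

O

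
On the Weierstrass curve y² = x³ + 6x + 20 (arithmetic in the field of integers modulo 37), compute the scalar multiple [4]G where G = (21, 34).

(19, 0)

Double-and-add on 4 = (100)₂. Start with G = (21, 34) for the leading 1-bit.
double: tangent at (21, 34): λ = (3·21² + 6)/(2·34) ≡ 34/31. 31⁻¹ ≡ 6 (mod 37), so λ ≡ 34·6 ≡ 19.
  x = λ² - 21 - 21 = 361 - 42 ≡ 23; y = λ·(21 - 23) - 34 ≡ 2. → (23, 2)
double: tangent at (23, 2): λ = (3·23² + 6)/(2·2) ≡ 2/4. 4⁻¹ ≡ 28 (mod 37) since 4·28 = 112 ≡ 1, so λ ≡ 2·28 ≡ 19.
  x = λ² - 23 - 23 = 361 - 46 ≡ 19; y = λ·(23 - 19) - 2 ≡ 0. → (19, 0)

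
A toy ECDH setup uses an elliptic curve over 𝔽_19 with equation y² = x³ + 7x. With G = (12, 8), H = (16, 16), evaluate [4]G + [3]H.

(6, 7)

First 4G:
Repeated addition: build up to 4G.
2G: tangent at (12, 8): λ = (3·12² + 7)/(2·8) ≡ 2/16. 16⁻¹ ≡ 6 (mod 19), so λ ≡ 2·6 ≡ 12.
  x = λ² - 12 - 12 = 144 - 24 ≡ 6; y = λ·(12 - 6) - 8 ≡ 7. → (6, 7)
3G: (6, 7) + (12, 8). λ = (8 - 7)/(12 - 6) ≡ 1/6 mod 19. 6⁻¹ ≡ 16 (mod 19), so λ ≡ 16.
  x = λ² - 6 - 12 = 256 - 18 ≡ 10; y = λ·(6 - 10) - 7 ≡ 5. → (10, 5)
4G: (10, 5) + (12, 8). λ = (8 - 5)/(12 - 10) ≡ 3/2 mod 19. 2⁻¹ ≡ 10 (mod 19) since 2·10 = 20 ≡ 1, so λ ≡ 11.
  x = λ² - 10 - 12 = 121 - 22 ≡ 4; y = λ·(10 - 4) - 5 ≡ 4. → (4, 4)
4G = (4, 4).
Next 3H:
Repeated addition: build up to 3H.
2H: tangent at (16, 16): λ = (3·16² + 7)/(2·16) ≡ 15/13. 13⁻¹ ≡ 3 (mod 19) since 13·3 = 39 ≡ 1, so λ ≡ 15·3 ≡ 7.
  x = λ² - 16 - 16 = 49 - 32 ≡ 17; y = λ·(16 - 17) - 16 ≡ 15. → (17, 15)
3H: (17, 15) + (16, 16). λ = (16 - 15)/(16 - 17) ≡ 1/18 mod 19. 18⁻¹ ≡ 18 (mod 19) since 18·18 = 324 ≡ 1, so λ ≡ 18.
  x = λ² - 17 - 16 = 324 - 33 ≡ 6; y = λ·(17 - 6) - 15 ≡ 12. → (6, 12)
3H = (6, 12).
Finally 4G + 3H:
(4, 4) + (6, 12). λ = (12 - 4)/(6 - 4) ≡ 8/2 mod 19. 2⁻¹ ≡ 10 (mod 19), so λ ≡ 4.
  x = λ² - 4 - 6 = 16 - 10 ≡ 6; y = λ·(4 - 6) - 4 ≡ 7. → (6, 7)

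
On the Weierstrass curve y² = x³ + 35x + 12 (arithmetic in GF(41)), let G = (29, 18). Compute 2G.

(8, 5)

tangent at (29, 18): λ = (3·29² + 35)/(2·18) ≡ 16/36. 36⁻¹ ≡ 8 (mod 41), so λ ≡ 16·8 ≡ 5.
  x = λ² - 29 - 29 = 25 - 58 ≡ 8; y = λ·(29 - 8) - 18 ≡ 5. → (8, 5)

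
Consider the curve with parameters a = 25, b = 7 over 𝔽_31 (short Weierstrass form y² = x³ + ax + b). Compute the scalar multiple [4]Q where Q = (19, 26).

Repeated addition: build up to 4Q.
2Q: tangent at (19, 26): λ = (3·19² + 25)/(2·26) ≡ 23/21. 21⁻¹ ≡ 3 (mod 31) since 21·3 = 63 ≡ 1, so λ ≡ 23·3 ≡ 7.
  x = λ² - 19 - 19 = 49 - 38 ≡ 11; y = λ·(19 - 11) - 26 ≡ 30. → (11, 30)
3Q: (11, 30) + (19, 26). λ = (26 - 30)/(19 - 11) ≡ 27/8 mod 31. 8⁻¹ ≡ 4 (mod 31) since 8·4 = 32 ≡ 1, so λ ≡ 15.
  x = λ² - 11 - 19 = 225 - 30 ≡ 9; y = λ·(11 - 9) - 30 ≡ 0. → (9, 0)
4Q: (9, 0) + (19, 26). λ = (26 - 0)/(19 - 9) ≡ 26/10 mod 31. 10⁻¹ ≡ 28 (mod 31), so λ ≡ 15.
  x = λ² - 9 - 19 = 225 - 28 ≡ 11; y = λ·(9 - 11) - 0 ≡ 1. → (11, 1)

(11, 1)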